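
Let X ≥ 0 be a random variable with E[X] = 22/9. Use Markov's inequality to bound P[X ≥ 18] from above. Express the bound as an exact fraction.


μ = E[X] = 22/9, a = 18.
Markov: P[X ≥ 18] ≤ μ/a = (22/9)/18 = 11/81.
Numerically: ≈ 0.1358.
(Since a = 18 > μ = 2.4444, the bound 11/81 is < 1 and informative.)

P[X ≥ 18] ≤ 11/81 ≈ 0.1358.


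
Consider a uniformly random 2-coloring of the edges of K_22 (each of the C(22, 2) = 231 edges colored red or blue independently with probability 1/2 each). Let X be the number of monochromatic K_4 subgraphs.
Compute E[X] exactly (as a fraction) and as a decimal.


Let X = Σ_S X_S over the C(22, 4) = 7315 subsets S of size 4, where X_S = 1 if the K_4 on S is monochromatic.
For a fixed S, the K_4 on S has C(4, 2) = 6 edges. P[all 6 edges red] = (1/2)^6, and likewise for blue, so P[monochromatic] = 2·(1/2)^6 = 2^{1 − 6} = 1/32.
By linearity of expectation: E[X] = C(22, 4) · 2^{1 − 6} = 7315 · 1/32 = 7315/32.
Numerically: E[X] ≈ 228.593750.

E[X] = C(22,4)·2^(1−C(4,2)) = 7315/32 ≈ 228.593750.


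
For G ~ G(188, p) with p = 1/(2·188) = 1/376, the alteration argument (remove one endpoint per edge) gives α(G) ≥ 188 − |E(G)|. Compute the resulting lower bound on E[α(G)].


E[|E(G)|] = C(188, 2)·p = 17578 · (1/376) = 187/4.
E[α(G)] ≥ n − E[|E(G)|] = 188 − 187/4 = 565/4.
Numerically: ≈ 141.250.
(This is only a lower bound; the true E[α(G)] may be larger.)

E[α(G)] ≥ 565/4 ≈ 141.250.


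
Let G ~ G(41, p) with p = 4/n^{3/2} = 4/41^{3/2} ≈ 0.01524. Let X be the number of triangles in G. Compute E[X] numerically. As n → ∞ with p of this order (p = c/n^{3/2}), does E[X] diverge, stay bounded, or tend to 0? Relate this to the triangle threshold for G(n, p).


Number of potential triangles: C(41, 3) = 10660.
Each occurs with probability p³ ≈ (0.01524)³ ≈ 3.537143e-06.
By linearity: E[X] = C(41, 3)·p³ ≈ 10660 · 3.537143e-06 ≈ 0.0377.
Since α = 3/2 > 1, p = c/n^{3/2} = o(1/n) is below the triangle threshold p ~ 1/n. Asymptotically E[X] ~ (c³/6)·n^{3(1−α)} = (4³/6)·n^{-1.5} → 0, so by Markov's inequality G has no triangles w.h.p.

E[X] ≈ 0.0377; in regime p = Θ(1/n^{3/2}) E[X] tends to 0 (below the triangle threshold p ~ 1/n).


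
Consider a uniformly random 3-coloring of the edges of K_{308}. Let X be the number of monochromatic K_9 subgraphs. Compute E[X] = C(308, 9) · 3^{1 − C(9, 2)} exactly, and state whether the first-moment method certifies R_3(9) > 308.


E[X] = C(308, 9) · 3^{1 − 36} = 61088326838816200 · 3^{−35} = 61088326838816200/50031545098999707.
As a reduced fraction: E[X] = 61088326838816200/50031545098999707 ≈ 1.221.
Is E[X] < 1? NO.
Since E[X] ≥ 1, the first-moment bound is inconclusive at n = 308; it does NOT by itself certify R_3(9) > 308.

E[X] = 61088326838816200/50031545098999707 ≈ 1.221; E[X] ≥ 1; first-moment method inconclusive here.


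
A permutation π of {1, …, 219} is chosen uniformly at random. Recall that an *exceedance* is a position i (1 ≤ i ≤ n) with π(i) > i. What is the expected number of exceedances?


Write X = Σ_{i=1}^{219} X_i, where X_i = 1_{π(i) > i}.
For each fixed i, π(i) is uniform over {1, …, 219} (marginal of a uniform permutation), so P[π(i) > i] = (n − i)/n. Summing: Σ_{i=1}^{219} (n − i)/n = (0 + 1 + … + 218)/219 = 219(219 − 1)/(2·219) = (219 − 1)/2.
Hence E[X] = Σ_{i=1}^{219} (219 − i)/219 = 109 ≈ 109.000.

E[X] = 109 = 109.000.


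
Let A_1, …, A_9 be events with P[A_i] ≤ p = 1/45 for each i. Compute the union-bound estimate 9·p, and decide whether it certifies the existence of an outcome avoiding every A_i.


Union bound: P[∪_{i=1}^{9} A_i] ≤ Σ_i P[A_i] ≤ 9·p = 9·(1/45) = 1/5.
Numerically: 1/5 ≈ 0.200000.
Is 1/5 < 1? YES.
Since P[∪ A_i] ≤ 1/5 < 1, the complement has P[∩ A_i^c] ≥ 1 − 1/5 = 4/5 > 0, so some outcome avoids every A_i.

9·p = 1/5 ≈ 0.200000; existence CERTIFIED by the union bound.


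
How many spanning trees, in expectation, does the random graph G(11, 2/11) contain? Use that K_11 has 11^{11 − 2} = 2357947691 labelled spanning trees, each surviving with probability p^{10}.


K_11 has 11^{11 − 2} = 2357947691 labelled spanning trees.
For each such spanning tree H, let X_H = 1 if all 10 edges of H are present in G. Then P[X_H = 1] = p^{10} = (2/11)^{10} = 1024/25937424601.
By linearity of expectation: E[X] = Σ_H E[X_H] = 2357947691 · p^{10} = 2357947691 · 1024/25937424601 = 1024/11.
Numerically: E[X] ≈ 93.09.

E[X] = 2357947691 · (2/11)^{10} = 1024/11 ≈ 93.09.


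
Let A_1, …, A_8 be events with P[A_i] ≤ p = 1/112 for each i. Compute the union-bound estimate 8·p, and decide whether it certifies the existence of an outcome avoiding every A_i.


Union bound: P[∪_{i=1}^{8} A_i] ≤ Σ_i P[A_i] ≤ 8·p = 8·(1/112) = 1/14.
Numerically: 1/14 ≈ 0.07143.
Is 1/14 < 1? YES.
Since P[∪ A_i] ≤ 1/14 < 1, the complement has P[∩ A_i^c] ≥ 1 − 1/14 = 13/14 > 0, so some outcome avoids every A_i.

8·p = 1/14 ≈ 0.07143; existence CERTIFIED by the union bound.


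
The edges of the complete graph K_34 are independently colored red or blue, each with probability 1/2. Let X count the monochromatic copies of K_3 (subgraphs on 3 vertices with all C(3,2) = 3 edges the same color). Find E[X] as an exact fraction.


Let X = Σ_S X_S over the C(34, 3) = 5984 subsets S of size 3, where X_S = 1 if the K_3 on S is monochromatic.
For a fixed S, the K_3 on S has C(3, 2) = 3 edges. P[all 3 edges red] = (1/2)^3, and likewise for blue, so P[monochromatic] = 2·(1/2)^3 = 2^{1 − 3} = 1/4.
By linearity of expectation: E[X] = C(34, 3) · 2^{1 − 3} = 5984 · 1/4 = 1496.
Numerically: E[X] ≈ 1496.000000.

E[X] = C(34,3)·2^(1−C(3,2)) = 1496 ≈ 1496.000000.


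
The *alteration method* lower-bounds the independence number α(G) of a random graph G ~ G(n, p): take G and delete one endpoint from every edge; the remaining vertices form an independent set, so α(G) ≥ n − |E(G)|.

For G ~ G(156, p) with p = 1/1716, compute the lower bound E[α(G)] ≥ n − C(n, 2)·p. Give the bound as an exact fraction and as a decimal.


E[|E(G)|] = C(156, 2)·p = 12090 · (1/1716) = 155/22.
E[α(G)] ≥ n − E[|E(G)|] = 156 − 155/22 = 3277/22.
Numerically: ≈ 148.9545.
(This is only a lower bound; the true E[α(G)] may be larger.)

E[α(G)] ≥ 3277/22 ≈ 148.9545.


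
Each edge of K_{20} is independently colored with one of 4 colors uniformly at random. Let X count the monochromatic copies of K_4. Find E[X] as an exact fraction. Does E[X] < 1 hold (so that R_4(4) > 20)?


E[X] = C(20, 4) · 4^{1 − 6} = 4845 · 4^{−5} = 4845/1024.
As a reduced fraction: E[X] = 4845/1024 ≈ 4.73145.
Is E[X] < 1? NO.
Since E[X] ≥ 1, the first-moment bound is inconclusive at n = 20; it does NOT by itself certify R_4(4) > 20.

E[X] = 4845/1024 ≈ 4.73145; E[X] ≥ 1; first-moment method inconclusive here.


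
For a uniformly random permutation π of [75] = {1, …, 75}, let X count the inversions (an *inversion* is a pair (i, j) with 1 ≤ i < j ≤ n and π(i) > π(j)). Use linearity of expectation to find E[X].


Write X = Σ X_I over the C(75, 2) = 2775 pairs i < j, with X_I the indicator of one inversion.
There are 2775 indicators.
For each fixed pair i < j, the values π(i) and π(j) are two distinct elements of {1, …, 75} in uniformly random order; by symmetry P[π(i) > π(j)] = 1/2.
By linearity: E[X] = 2775 · (1/2) = C(75, 2) · (1/2) = 2775/2 = 2775/2 ≈ 1387.5000.

E[X] = 2775/2 = 1387.5000.


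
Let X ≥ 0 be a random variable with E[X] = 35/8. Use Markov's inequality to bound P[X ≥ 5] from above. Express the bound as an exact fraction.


μ = E[X] = 35/8, a = 5.
Markov: P[X ≥ 5] ≤ μ/a = (35/8)/5 = 7/8.
Numerically: ≈ 0.8750.
(Since a = 5 > μ = 4.3750, the bound 7/8 is < 1 and informative.)

P[X ≥ 5] ≤ 7/8 ≈ 0.8750.


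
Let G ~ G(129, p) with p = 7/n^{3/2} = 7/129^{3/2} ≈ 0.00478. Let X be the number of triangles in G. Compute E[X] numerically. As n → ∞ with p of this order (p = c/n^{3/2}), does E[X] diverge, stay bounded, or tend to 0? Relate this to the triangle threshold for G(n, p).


Number of potential triangles: C(129, 3) = 349504.
Each occurs with probability p³ ≈ (0.00478)³ ≈ 1.09054e-07.
By linearity: E[X] = C(129, 3)·p³ ≈ 349504 · 1.09054e-07 ≈ 0.038.
Since α = 3/2 > 1, p = c/n^{3/2} = o(1/n) is below the triangle threshold p ~ 1/n. Asymptotically E[X] ~ (c³/6)·n^{3(1−α)} = (7³/6)·n^{-1.5} → 0, so by Markov's inequality G has no triangles w.h.p.

E[X] ≈ 0.038; in regime p = Θ(1/n^{3/2}) E[X] tends to 0 (below the triangle threshold p ~ 1/n).


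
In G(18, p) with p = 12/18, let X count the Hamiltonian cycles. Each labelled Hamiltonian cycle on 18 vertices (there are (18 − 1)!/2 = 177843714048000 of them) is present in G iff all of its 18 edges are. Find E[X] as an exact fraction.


K_18 has (18 − 1)!/2 = 177843714048000 labelled Hamiltonian cycles.
For each such Hamiltonian cycle H, let X_H = 1 if all 18 edges of H are present in G. Then P[X_H = 1] = p^{18} = (2/3)^{18} = 262144/387420489.
By linearity: E[X] = Σ_H E[X_H] = 177843714048000 · p^{18} = 177843714048000 · 262144/387420489 = 63951526166528000/531441.
Numerically: E[X] ≈ 1.203e+11.

E[X] = 177843714048000 · (2/3)^{18} = 63951526166528000/531441 ≈ 1.203e+11.


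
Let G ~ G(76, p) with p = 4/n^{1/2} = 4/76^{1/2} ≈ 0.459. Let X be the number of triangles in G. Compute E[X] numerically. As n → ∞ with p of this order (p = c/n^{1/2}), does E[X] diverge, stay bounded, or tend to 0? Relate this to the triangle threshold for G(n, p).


Number of potential triangles: C(76, 3) = 70300.
Each occurs with probability p³ ≈ (0.459)³ ≈ 9.65961e-02.
By linearity: E[X] = C(76, 3)·p³ ≈ 70300 · 9.65961e-02 ≈ 6790.706.
Since α = 1/2 < 1, p = c/n^{1/2} ≫ 1/n is above the triangle threshold p ~ 1/n. Asymptotically E[X] ~ (c³/6)·n^{3(1−α)} = (4³/6)·n^{1.5} → ∞; triangles are abundant w.h.p.

E[X] ≈ 6790.706; in regime p = Θ(1/n^{1/2}) E[X] diverges (above the triangle threshold p ~ 1/n).


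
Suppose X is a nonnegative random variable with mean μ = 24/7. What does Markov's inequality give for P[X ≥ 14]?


μ = E[X] = 24/7, a = 14.
Markov: P[X ≥ 14] ≤ μ/a = (24/7)/14 = 12/49.
Numerically: ≈ 0.245.
(Since a = 14 > μ = 3.429, the bound 12/49 is < 1 and informative.)

P[X ≥ 14] ≤ 12/49 ≈ 0.245.


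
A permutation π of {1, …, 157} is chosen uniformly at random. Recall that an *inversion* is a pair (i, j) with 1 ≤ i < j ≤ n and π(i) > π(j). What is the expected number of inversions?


Write X = Σ X_I over the C(157, 2) = 12246 pairs i < j, with X_I the indicator of one inversion.
There are 12246 indicators.
For each fixed pair i < j, the values π(i) and π(j) are two distinct elements of {1, …, 157} in uniformly random order; by symmetry P[π(i) > π(j)] = 1/2.
By linearity: E[X] = 12246 · (1/2) = C(157, 2) · (1/2) = 12246/2 = 6123 ≈ 6123.000000.

E[X] = 6123 = 6123.000000.


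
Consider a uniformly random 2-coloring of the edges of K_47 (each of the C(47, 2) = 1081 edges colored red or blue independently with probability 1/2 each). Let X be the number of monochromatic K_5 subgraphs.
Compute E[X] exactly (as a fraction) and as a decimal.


Let X = Σ_S X_S over the C(47, 5) = 1533939 subsets S of size 5, where X_S = 1 if the K_5 on S is monochromatic.
For a fixed S, the K_5 on S has C(5, 2) = 10 edges. P[all 10 edges red] = (1/2)^10, and likewise for blue, so P[monochromatic] = 2·(1/2)^10 = 2^{1 − 10} = 1/512.
Summing: E[X] = C(47, 5) · 2^{1 − 10} = 1533939 · 1/512 = 1533939/512.
Numerically: E[X] ≈ 2995.97461.

E[X] = C(47,5)·2^(1−C(5,2)) = 1533939/512 ≈ 2995.97461.


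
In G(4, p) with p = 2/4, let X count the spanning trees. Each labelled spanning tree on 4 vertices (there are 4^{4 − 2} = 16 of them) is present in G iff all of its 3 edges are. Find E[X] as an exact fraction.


K_4 has 4^{4 − 2} = 16 labelled spanning trees.
For each such spanning tree H, let X_H = 1 if all 3 edges of H are present in G. Then P[X_H = 1] = p^{3} = (1/2)^{3} = 1/8.
Summing the indicators: E[X] = Σ_H E[X_H] = 16 · p^{3} = 16 · 1/8 = 2.
Numerically: E[X] ≈ 2.

E[X] = 16 · (1/2)^{3} = 2 ≈ 2.


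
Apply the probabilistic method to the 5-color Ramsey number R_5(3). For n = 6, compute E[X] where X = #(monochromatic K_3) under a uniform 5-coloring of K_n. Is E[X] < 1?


E[X] = C(6, 3) · 5^{1 − 3} = 20 · 5^{−2} = 20/25.
As a reduced fraction: E[X] = 4/5 ≈ 0.8000.
Is E[X] < 1? YES.
Since E[X] < 1, there exists a 5-coloring of K_{6} with no monochromatic K_3; hence R_5(3) > 6.

E[X] = 4/5 ≈ 0.8000; E[X] < 1, so R_5(3) > 6.


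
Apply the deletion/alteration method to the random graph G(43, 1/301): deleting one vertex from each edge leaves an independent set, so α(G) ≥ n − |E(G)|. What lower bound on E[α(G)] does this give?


E[|E(G)|] = C(43, 2)·p = 903 · (1/301) = 3.
E[α(G)] ≥ n − E[|E(G)|] = 43 − 3 = 40.
Numerically: ≈ 40.00000.
(This is only a lower bound; the true E[α(G)] may be larger.)

E[α(G)] ≥ 40 ≈ 40.00000.


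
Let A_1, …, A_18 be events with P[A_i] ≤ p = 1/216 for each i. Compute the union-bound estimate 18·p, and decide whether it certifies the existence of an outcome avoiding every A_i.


Union bound: P[∪_{i=1}^{18} A_i] ≤ Σ_i P[A_i] ≤ 18·p = 18·(1/216) = 1/12.
Numerically: 1/12 ≈ 0.0833333.
Is 1/12 < 1? YES.
Since P[∪ A_i] ≤ 1/12 < 1, the complement has P[∩ A_i^c] ≥ 1 − 1/12 = 11/12 > 0, so some outcome avoids every A_i.

18·p = 1/12 ≈ 0.0833333; existence CERTIFIED by the union bound.


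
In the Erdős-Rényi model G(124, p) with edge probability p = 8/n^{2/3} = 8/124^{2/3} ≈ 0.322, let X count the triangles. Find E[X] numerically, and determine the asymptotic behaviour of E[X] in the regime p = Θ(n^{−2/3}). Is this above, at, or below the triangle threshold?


Number of potential triangles: C(124, 3) = 310124.
Each occurs with probability p³ ≈ (0.322)³ ≈ 3.32986e-02.
By linearity: E[X] = C(124, 3)·p³ ≈ 310124 · 3.32986e-02 ≈ 10326.710.
Since α = 2/3 < 1, p = c/n^{2/3} ≫ 1/n is above the triangle threshold p ~ 1/n. Asymptotically E[X] ~ (c³/6)·n^{3(1−α)} = (8³/6)·n^{1} → ∞; triangles are abundant w.h.p.

E[X] ≈ 10326.710; in regime p = Θ(1/n^{2/3}) E[X] diverges (above the triangle threshold p ~ 1/n).


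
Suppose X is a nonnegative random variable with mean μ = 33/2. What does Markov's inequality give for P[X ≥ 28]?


μ = E[X] = 33/2, a = 28.
Markov: P[X ≥ 28] ≤ μ/a = (33/2)/28 = 33/56.
Numerically: ≈ 0.589.
(Since a = 28 > μ = 16.500, the bound 33/56 is < 1 and informative.)

P[X ≥ 28] ≤ 33/56 ≈ 0.589.


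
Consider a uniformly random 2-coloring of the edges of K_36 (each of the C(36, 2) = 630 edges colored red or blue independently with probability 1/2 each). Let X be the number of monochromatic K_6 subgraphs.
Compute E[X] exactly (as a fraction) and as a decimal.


Let X = Σ_S X_S over the C(36, 6) = 1947792 subsets S of size 6, where X_S = 1 if the K_6 on S is monochromatic.
For a fixed S, the K_6 on S has C(6, 2) = 15 edges. P[all 15 edges red] = (1/2)^15, and likewise for blue, so P[monochromatic] = 2·(1/2)^15 = 2^{1 − 15} = 1/16384.
Summing: E[X] = C(36, 6) · 2^{1 − 15} = 1947792 · 1/16384 = 121737/1024.
Numerically: E[X] ≈ 118.884.

E[X] = C(36,6)·2^(1−C(6,2)) = 121737/1024 ≈ 118.884.


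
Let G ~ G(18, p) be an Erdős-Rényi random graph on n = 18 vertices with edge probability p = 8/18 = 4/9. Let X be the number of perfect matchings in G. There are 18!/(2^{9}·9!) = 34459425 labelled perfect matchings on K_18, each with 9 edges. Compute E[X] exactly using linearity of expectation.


K_18 has 18!/(2^{9}·9!) = 34459425 labelled perfect matchings.
For each such perfect matching H, let X_H = 1 if all 9 edges of H are present in G. Then P[X_H = 1] = p^{9} = (4/9)^{9} = 262144/387420489.
Summing the indicators: E[X] = Σ_H E[X_H] = 34459425 · p^{9} = 34459425 · 262144/387420489 = 111522611200/4782969.
Numerically: E[X] ≈ 23316.6.

E[X] = 34459425 · (4/9)^{9} = 111522611200/4782969 ≈ 23316.6.


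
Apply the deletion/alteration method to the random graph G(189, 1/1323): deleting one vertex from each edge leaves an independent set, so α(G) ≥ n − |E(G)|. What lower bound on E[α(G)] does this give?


E[|E(G)|] = C(189, 2)·p = 17766 · (1/1323) = 94/7.
E[α(G)] ≥ n − E[|E(G)|] = 189 − 94/7 = 1229/7.
Numerically: ≈ 175.5714.
(This is only a lower bound; the true E[α(G)] may be larger.)

E[α(G)] ≥ 1229/7 ≈ 175.5714.


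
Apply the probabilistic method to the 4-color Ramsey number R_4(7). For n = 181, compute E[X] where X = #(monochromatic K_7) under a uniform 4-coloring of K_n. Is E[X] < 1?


E[X] = C(181, 7) · 4^{1 − 21} = 1122839183400 · 4^{−20} = 1122839183400/1099511627776.
As a reduced fraction: E[X] = 140354897925/137438953472 ≈ 1.0212163.
Is E[X] < 1? NO.
Since E[X] ≥ 1, the first-moment bound is inconclusive at n = 181; it does NOT by itself certify R_4(7) > 181.

E[X] = 140354897925/137438953472 ≈ 1.0212163; E[X] ≥ 1; first-moment method inconclusive here.


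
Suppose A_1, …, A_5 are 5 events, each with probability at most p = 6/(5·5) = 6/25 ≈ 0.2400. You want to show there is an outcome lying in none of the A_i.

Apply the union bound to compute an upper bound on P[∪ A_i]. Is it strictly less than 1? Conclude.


Union bound: P[∪_{i=1}^{5} A_i] ≤ Σ_i P[A_i] ≤ 5·p = 5·(6/25) = 6/5.
Numerically: 6/5 ≈ 1.2000.
Is 6/5 < 1? NO.
Since the bound 6/5 is ≥ 1, the union bound is uninformative here; it does NOT by itself certify existence.

5·p = 6/5 ≈ 1.2000; existence NOT certified by the union bound.


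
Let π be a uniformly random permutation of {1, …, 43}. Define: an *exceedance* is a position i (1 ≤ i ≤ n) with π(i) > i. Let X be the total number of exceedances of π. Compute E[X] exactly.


Write X = Σ_{i=1}^{43} X_i, where X_i = 1_{π(i) > i}.
For each fixed i, π(i) is uniform over {1, …, 43} (marginal of a uniform permutation), so P[π(i) > i] = (n − i)/n. Summing: Σ_{i=1}^{43} (n − i)/n = (0 + 1 + … + 42)/43 = 43(43 − 1)/(2·43) = (43 − 1)/2.
Hence E[X] = Σ_{i=1}^{43} (43 − i)/43 = 21 ≈ 21.000000.

E[X] = 21 = 21.000000.


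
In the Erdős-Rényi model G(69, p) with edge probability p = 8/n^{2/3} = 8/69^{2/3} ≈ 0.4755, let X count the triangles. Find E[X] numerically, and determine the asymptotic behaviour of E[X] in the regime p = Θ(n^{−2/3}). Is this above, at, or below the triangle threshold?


Number of potential triangles: C(69, 3) = 52394.
Each occurs with probability p³ ≈ (0.4755)³ ≈ 1.075404e-01.
By linearity: E[X] = C(69, 3)·p³ ≈ 52394 · 1.075404e-01 ≈ 5634.4734.
Since α = 2/3 < 1, p = c/n^{2/3} ≫ 1/n is above the triangle threshold p ~ 1/n. Asymptotically E[X] ~ (c³/6)·n^{3(1−α)} = (8³/6)·n^{1} → ∞; triangles are abundant w.h.p.

E[X] ≈ 5634.4734; in regime p = Θ(1/n^{2/3}) E[X] diverges (above the triangle threshold p ~ 1/n).


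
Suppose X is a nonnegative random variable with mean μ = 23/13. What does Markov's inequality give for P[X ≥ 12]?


μ = E[X] = 23/13, a = 12.
Markov: P[X ≥ 12] ≤ μ/a = (23/13)/12 = 23/156.
Numerically: ≈ 0.147436.
(Since a = 12 > μ = 1.769231, the bound 23/156 is < 1 and informative.)

P[X ≥ 12] ≤ 23/156 ≈ 0.147436.


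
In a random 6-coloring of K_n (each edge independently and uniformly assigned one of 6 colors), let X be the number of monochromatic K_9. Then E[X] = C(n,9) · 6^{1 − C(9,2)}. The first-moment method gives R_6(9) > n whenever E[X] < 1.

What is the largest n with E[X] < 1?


We need C(n, 9) · 6^{1 − 36} < 1, i.e. C(n, 9) < 6^{36 − 1} = 1719070799748422591028658176.
Check values of n near the boundary:
  n = 4405: C(4405, 9) = 1706862792900636302463627150; 1706862792900636302463627150 < 1719070799748422591028658176? YES
  n = 4406: C(4406, 9) = 1710356485221788389505285700; 1710356485221788389505285700 < 1719070799748422591028658176? YES
  n = 4407: C(4407, 9) = 1713856532599459170657070050; 1713856532599459170657070050 < 1719070799748422591028658176? YES
  n = 4408: C(4408, 9) = 1717362945146264156457459600; 1717362945146264156457459600 < 1719070799748422591028658176? YES
  n = 4409: C(4409, 9) = 1720875732988608787686577131; 1720875732988608787686577131 < 1719070799748422591028658176? NO
  n = 4410: C(4410, 9) = 1724394906266704102180823710; 1724394906266704102180823710 < 1719070799748422591028658176? NO
The largest n with C(n, 9) < 1719070799748422591028658176 is n = 4408 (where E[X] = 35778394690547169926197075/35813974994758803979763712 ≈ 0.999007). Hence R_6(9) > 4408, i.e. R_6(9) ≥ 4409.

Largest n = 4408; hence R_6(9) > 4408.


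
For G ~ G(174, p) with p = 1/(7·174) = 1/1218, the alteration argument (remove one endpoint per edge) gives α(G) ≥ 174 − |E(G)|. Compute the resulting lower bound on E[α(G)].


E[|E(G)|] = C(174, 2)·p = 15051 · (1/1218) = 173/14.
E[α(G)] ≥ n − E[|E(G)|] = 174 − 173/14 = 2263/14.
Numerically: ≈ 161.64286.
(This is only a lower bound; the true E[α(G)] may be larger.)

E[α(G)] ≥ 2263/14 ≈ 161.64286.


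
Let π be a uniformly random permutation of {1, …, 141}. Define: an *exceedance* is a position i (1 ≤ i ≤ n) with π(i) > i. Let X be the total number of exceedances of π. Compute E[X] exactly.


Write X = Σ_{i=1}^{141} X_i, where X_i = 1_{π(i) > i}.
For each fixed i, π(i) is uniform over {1, …, 141} (marginal of a uniform permutation), so P[π(i) > i] = (n − i)/n. Summing: Σ_{i=1}^{141} (n − i)/n = (0 + 1 + … + 140)/141 = 141(141 − 1)/(2·141) = (141 − 1)/2.
Hence E[X] = Σ_{i=1}^{141} (141 − i)/141 = 70 ≈ 70.000000.

E[X] = 70 = 70.000000.


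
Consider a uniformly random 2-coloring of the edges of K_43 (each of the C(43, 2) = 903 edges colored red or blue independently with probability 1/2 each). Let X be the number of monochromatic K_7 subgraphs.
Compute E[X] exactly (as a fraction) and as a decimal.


Let X = Σ_S X_S over the C(43, 7) = 32224114 subsets S of size 7, where X_S = 1 if the K_7 on S is monochromatic.
For a fixed S, the K_7 on S has C(7, 2) = 21 edges. P[all 21 edges red] = (1/2)^21, and likewise for blue, so P[monochromatic] = 2·(1/2)^21 = 2^{1 − 21} = 1/1048576.
By linearity of expectation: E[X] = C(43, 7) · 2^{1 − 21} = 32224114 · 1/1048576 = 16112057/524288.
Numerically: E[X] ≈ 30.7313.

E[X] = C(43,7)·2^(1−C(7,2)) = 16112057/524288 ≈ 30.7313.


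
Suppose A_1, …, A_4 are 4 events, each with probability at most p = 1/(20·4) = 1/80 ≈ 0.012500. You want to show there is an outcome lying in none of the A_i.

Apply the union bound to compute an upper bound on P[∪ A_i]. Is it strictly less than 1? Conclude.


Union bound: P[∪_{i=1}^{4} A_i] ≤ Σ_i P[A_i] ≤ 4·p = 4·(1/80) = 1/20.
Numerically: 1/20 ≈ 0.050000.
Is 1/20 < 1? YES.
Since P[∪ A_i] ≤ 1/20 < 1, the complement has P[∩ A_i^c] ≥ 1 − 1/20 = 19/20 > 0, so some outcome avoids every A_i.

4·p = 1/20 ≈ 0.050000; existence CERTIFIED by the union bound.


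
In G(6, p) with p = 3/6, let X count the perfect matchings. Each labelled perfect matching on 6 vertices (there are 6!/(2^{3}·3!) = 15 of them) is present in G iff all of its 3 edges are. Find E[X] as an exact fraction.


K_6 has 6!/(2^{3}·3!) = 15 labelled perfect matchings.
For each such perfect matching H, let X_H = 1 if all 3 edges of H are present in G. Then P[X_H = 1] = p^{3} = (1/2)^{3} = 1/8.
Summing the indicators: E[X] = Σ_H E[X_H] = 15 · p^{3} = 15 · 1/8 = 15/8.
Numerically: E[X] ≈ 1.875.

E[X] = 15 · (1/2)^{3} = 15/8 ≈ 1.875.


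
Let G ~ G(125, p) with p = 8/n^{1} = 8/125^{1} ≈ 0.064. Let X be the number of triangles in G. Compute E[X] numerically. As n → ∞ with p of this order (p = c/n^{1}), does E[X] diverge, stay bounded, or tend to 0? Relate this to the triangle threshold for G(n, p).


Number of potential triangles: C(125, 3) = 317750.
Each occurs with probability p³ ≈ (0.064)³ ≈ 2.6214400e-04.
By linearity: E[X] = C(125, 3)·p³ ≈ 317750 · 2.6214400e-04 ≈ 83.29626.
Here α = 1, so p = 8/n is exactly at the triangle threshold p ~ 1/n. Asymptotically E[X] → c³/6 = 8³/6 = 256/3 ≈ 85.33333, a bounded constant. In this regime the triangle count is asymptotically Poisson(c³/6).

E[X] ≈ 83.29626; in regime p = Θ(1/n^{1}) E[X] stays bounded (at the triangle threshold p ~ 1/n).


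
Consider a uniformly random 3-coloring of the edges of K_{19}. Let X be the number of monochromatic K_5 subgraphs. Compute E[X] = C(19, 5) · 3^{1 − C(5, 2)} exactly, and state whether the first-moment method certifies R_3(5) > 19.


E[X] = C(19, 5) · 3^{1 − 10} = 11628 · 3^{−9} = 11628/19683.
As a reduced fraction: E[X] = 1292/2187 ≈ 0.59076.
Is E[X] < 1? YES.
Since E[X] < 1, there exists a 3-coloring of K_{19} with no monochromatic K_5; hence R_3(5) > 19.

E[X] = 1292/2187 ≈ 0.59076; E[X] < 1, so R_3(5) > 19.


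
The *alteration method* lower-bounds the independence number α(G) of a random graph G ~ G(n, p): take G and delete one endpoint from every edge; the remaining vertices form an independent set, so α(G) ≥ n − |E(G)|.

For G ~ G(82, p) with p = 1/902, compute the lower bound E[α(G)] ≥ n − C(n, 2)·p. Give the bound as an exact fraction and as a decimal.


E[|E(G)|] = C(82, 2)·p = 3321 · (1/902) = 81/22.
E[α(G)] ≥ n − E[|E(G)|] = 82 − 81/22 = 1723/22.
Numerically: ≈ 78.318182.
(This is only a lower bound; the true E[α(G)] may be larger.)

E[α(G)] ≥ 1723/22 ≈ 78.318182.


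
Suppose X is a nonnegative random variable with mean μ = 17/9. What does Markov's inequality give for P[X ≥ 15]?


μ = E[X] = 17/9, a = 15.
Markov: P[X ≥ 15] ≤ μ/a = (17/9)/15 = 17/135.
Numerically: ≈ 0.126.
(Since a = 15 > μ = 1.889, the bound 17/135 is < 1 and informative.)

P[X ≥ 15] ≤ 17/135 ≈ 0.126.


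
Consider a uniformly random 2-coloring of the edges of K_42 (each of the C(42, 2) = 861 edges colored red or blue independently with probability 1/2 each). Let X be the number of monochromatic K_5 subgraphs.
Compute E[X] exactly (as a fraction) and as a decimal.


Let X = Σ_S X_S over the C(42, 5) = 850668 subsets S of size 5, where X_S = 1 if the K_5 on S is monochromatic.
For a fixed S, the K_5 on S has C(5, 2) = 10 edges. P[all 10 edges red] = (1/2)^10, and likewise for blue, so P[monochromatic] = 2·(1/2)^10 = 2^{1 − 10} = 1/512.
By linearity of expectation: E[X] = C(42, 5) · 2^{1 − 10} = 850668 · 1/512 = 212667/128.
Numerically: E[X] ≈ 1661.460938.

E[X] = C(42,5)·2^(1−C(5,2)) = 212667/128 ≈ 1661.460938.


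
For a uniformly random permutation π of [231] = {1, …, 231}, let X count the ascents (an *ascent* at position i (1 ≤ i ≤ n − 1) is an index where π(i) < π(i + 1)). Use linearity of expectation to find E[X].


Write X = Σ X_I over i = 1, …, 230, with X_I the indicator of one ascent.
There are 230 indicators.
For each fixed i, the pair (π(i), π(i+1)) is a uniformly random ordered pair of distinct values from {1, …, 231}; by symmetry P[π(i) < π(i+1)] = 1/2.
By linearity: E[X] = 230 · (1/2) = (231 − 1) · (1/2) = 115 ≈ 115.00000.

E[X] = 115 = 115.00000.


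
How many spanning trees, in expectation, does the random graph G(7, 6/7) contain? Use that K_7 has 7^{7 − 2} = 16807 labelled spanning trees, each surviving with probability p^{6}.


K_7 has 7^{7 − 2} = 16807 labelled spanning trees.
For each such spanning tree H, let X_H = 1 if all 6 edges of H are present in G. Then P[X_H = 1] = p^{6} = (6/7)^{6} = 46656/117649.
By linearity: E[X] = Σ_H E[X_H] = 16807 · p^{6} = 16807 · 46656/117649 = 46656/7.
Numerically: E[X] ≈ 6665.1.

E[X] = 16807 · (6/7)^{6} = 46656/7 ≈ 6665.1.


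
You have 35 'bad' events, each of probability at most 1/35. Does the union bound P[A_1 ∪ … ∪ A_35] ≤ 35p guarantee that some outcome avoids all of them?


Union bound: P[∪_{i=1}^{35} A_i] ≤ Σ_i P[A_i] ≤ 35·p = 35·(1/35) = 1.
Numerically: 1 ≈ 1.000.
Is 1 < 1? NO.
Since the bound 1 is ≥ 1, the union bound is uninformative here; it does NOT by itself certify existence.

35·p = 1 ≈ 1.000; existence NOT certified by the union bound.


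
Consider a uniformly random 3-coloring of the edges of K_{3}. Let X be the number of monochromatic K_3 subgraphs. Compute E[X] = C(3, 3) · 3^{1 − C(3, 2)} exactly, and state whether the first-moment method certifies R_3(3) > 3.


E[X] = C(3, 3) · 3^{1 − 3} = 1 · 3^{−2} = 1/9.
As a reduced fraction: E[X] = 1/9 ≈ 0.111111.
Is E[X] < 1? YES.
Since E[X] < 1, there exists a 3-coloring of K_{3} with no monochromatic K_3; hence R_3(3) > 3.

E[X] = 1/9 ≈ 0.111111; E[X] < 1, so R_3(3) > 3.


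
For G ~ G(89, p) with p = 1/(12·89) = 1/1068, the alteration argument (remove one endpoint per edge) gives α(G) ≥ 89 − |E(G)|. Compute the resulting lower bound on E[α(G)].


E[|E(G)|] = C(89, 2)·p = 3916 · (1/1068) = 11/3.
E[α(G)] ≥ n − E[|E(G)|] = 89 − 11/3 = 256/3.
Numerically: ≈ 85.333333.
(This is only a lower bound; the true E[α(G)] may be larger.)

E[α(G)] ≥ 256/3 ≈ 85.333333.


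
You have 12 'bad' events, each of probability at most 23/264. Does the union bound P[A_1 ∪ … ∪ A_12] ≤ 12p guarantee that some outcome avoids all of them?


Union bound: P[∪_{i=1}^{12} A_i] ≤ Σ_i P[A_i] ≤ 12·p = 12·(23/264) = 23/22.
Numerically: 23/22 ≈ 1.045455.
Is 23/22 < 1? NO.
Since the bound 23/22 is ≥ 1, the union bound is uninformative here; it does NOT by itself certify existence.

12·p = 23/22 ≈ 1.045455; existence NOT certified by the union bound.


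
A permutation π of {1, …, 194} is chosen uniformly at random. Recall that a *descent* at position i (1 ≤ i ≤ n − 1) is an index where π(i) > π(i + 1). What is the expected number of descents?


Write X = Σ X_I over i = 1, …, 193, with X_I the indicator of one descent.
There are 193 indicators.
For each fixed i, the pair (π(i), π(i+1)) is a uniformly random ordered pair of distinct values from {1, …, 194}; by symmetry P[π(i) > π(i+1)] = 1/2.
By linearity: E[X] = 193 · (1/2) = (194 − 1) · (1/2) = 193/2 ≈ 96.500.

E[X] = 193/2 = 96.500.


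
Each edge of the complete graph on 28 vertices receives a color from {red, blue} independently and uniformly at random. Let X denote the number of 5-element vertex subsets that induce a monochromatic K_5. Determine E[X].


Let X = Σ_S X_S over the C(28, 5) = 98280 subsets S of size 5, where X_S = 1 if the K_5 on S is monochromatic.
For a fixed S, the K_5 on S has C(5, 2) = 10 edges. P[all 10 edges red] = (1/2)^10, and likewise for blue, so P[monochromatic] = 2·(1/2)^10 = 2^{1 − 10} = 1/512.
Summing: E[X] = C(28, 5) · 2^{1 − 10} = 98280 · 1/512 = 12285/64.
Numerically: E[X] ≈ 191.9531.

E[X] = C(28,5)·2^(1−C(5,2)) = 12285/64 ≈ 191.9531.


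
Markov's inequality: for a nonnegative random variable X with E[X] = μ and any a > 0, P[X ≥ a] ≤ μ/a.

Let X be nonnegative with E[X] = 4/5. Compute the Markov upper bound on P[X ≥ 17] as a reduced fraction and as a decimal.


μ = E[X] = 4/5, a = 17.
Markov: P[X ≥ 17] ≤ μ/a = (4/5)/17 = 4/85.
Numerically: ≈ 0.047059.
(Since a = 17 > μ = 0.800000, the bound 4/85 is < 1 and informative.)

P[X ≥ 17] ≤ 4/85 ≈ 0.047059.


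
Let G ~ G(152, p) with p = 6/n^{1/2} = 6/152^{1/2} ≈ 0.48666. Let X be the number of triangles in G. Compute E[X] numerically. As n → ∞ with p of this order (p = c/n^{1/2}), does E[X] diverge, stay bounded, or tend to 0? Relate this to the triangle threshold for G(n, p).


Number of potential triangles: C(152, 3) = 573800.
Each occurs with probability p³ ≈ (0.48666)³ ≈ 1.1526259e-01.
By linearity: E[X] = C(152, 3)·p³ ≈ 573800 · 1.1526259e-01 ≈ 66137.67340.
Since α = 1/2 < 1, p = c/n^{1/2} ≫ 1/n is above the triangle threshold p ~ 1/n. Asymptotically E[X] ~ (c³/6)·n^{3(1−α)} = (6³/6)·n^{1.5} → ∞; triangles are abundant w.h.p.

E[X] ≈ 66137.67340; in regime p = Θ(1/n^{1/2}) E[X] diverges (above the triangle threshold p ~ 1/n).


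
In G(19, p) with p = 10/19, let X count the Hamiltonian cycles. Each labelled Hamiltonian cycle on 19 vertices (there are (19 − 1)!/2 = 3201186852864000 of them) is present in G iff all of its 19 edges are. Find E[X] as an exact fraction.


K_19 has (19 − 1)!/2 = 3201186852864000 labelled Hamiltonian cycles.
For each such Hamiltonian cycle H, let X_H = 1 if all 19 edges of H are present in G. Then P[X_H = 1] = p^{19} = (10/19)^{19} = 10000000000000000000/1978419655660313589123979.
By linearity of expectation: E[X] = Σ_H E[X_H] = 3201186852864000 · p^{19} = 3201186852864000 · 10000000000000000000/1978419655660313589123979 = 32011868528640000000000000000000000/1978419655660313589123979.
Numerically: E[X] ≈ 1.618e+10.

E[X] = 3201186852864000 · (10/19)^{19} = 32011868528640000000000000000000000/1978419655660313589123979 ≈ 1.618e+10.


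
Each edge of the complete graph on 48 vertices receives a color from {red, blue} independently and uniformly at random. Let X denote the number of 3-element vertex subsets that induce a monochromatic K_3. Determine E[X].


Let X = Σ_S X_S over the C(48, 3) = 17296 subsets S of size 3, where X_S = 1 if the K_3 on S is monochromatic.
For a fixed S, the K_3 on S has C(3, 2) = 3 edges. P[all 3 edges red] = (1/2)^3, and likewise for blue, so P[monochromatic] = 2·(1/2)^3 = 2^{1 − 3} = 1/4.
By linearity of expectation: E[X] = C(48, 3) · 2^{1 − 3} = 17296 · 1/4 = 4324.
Numerically: E[X] ≈ 4324.0000.

E[X] = C(48,3)·2^(1−C(3,2)) = 4324 ≈ 4324.0000.


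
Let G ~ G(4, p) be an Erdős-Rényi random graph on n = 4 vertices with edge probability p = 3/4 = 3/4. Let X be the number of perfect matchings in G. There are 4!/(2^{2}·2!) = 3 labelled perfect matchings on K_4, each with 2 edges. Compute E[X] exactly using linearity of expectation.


K_4 has 4!/(2^{2}·2!) = 3 labelled perfect matchings.
For each such perfect matching H, let X_H = 1 if all 2 edges of H are present in G. Then P[X_H = 1] = p^{2} = (3/4)^{2} = 9/16.
By linearity: E[X] = Σ_H E[X_H] = 3 · p^{2} = 3 · 9/16 = 27/16.
Numerically: E[X] ≈ 1.6875.

E[X] = 3 · (3/4)^{2} = 27/16 ≈ 1.6875.


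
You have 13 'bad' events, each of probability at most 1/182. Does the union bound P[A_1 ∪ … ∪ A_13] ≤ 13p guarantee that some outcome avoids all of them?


Union bound: P[∪_{i=1}^{13} A_i] ≤ Σ_i P[A_i] ≤ 13·p = 13·(1/182) = 1/14.
Numerically: 1/14 ≈ 0.071.
Is 1/14 < 1? YES.
Since P[∪ A_i] ≤ 1/14 < 1, the complement has P[∩ A_i^c] ≥ 1 − 1/14 = 13/14 > 0, so some outcome avoids every A_i.

13·p = 1/14 ≈ 0.071; existence CERTIFIED by the union bound.


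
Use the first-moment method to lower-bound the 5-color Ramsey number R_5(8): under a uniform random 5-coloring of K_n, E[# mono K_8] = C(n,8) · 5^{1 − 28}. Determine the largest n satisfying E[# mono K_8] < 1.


We need C(n, 8) · 5^{1 − 28} < 1, i.e. C(n, 8) < 5^{28 − 1} = 7450580596923828125.
Check values of n near the boundary:
  n = 861: C(861, 8) = 7250034996615275865; 7250034996615275865 < 7450580596923828125? YES
  n = 862: C(862, 8) = 7317951015318931845; 7317951015318931845 < 7450580596923828125? YES
  n = 863: C(863, 8) = 7386423071602617757; 7386423071602617757 < 7450580596923828125? YES
  n = 864: C(864, 8) = 7455455062926006708; 7455455062926006708 < 7450580596923828125? NO
  n = 865: C(865, 8) = 7525050909487743060; 7525050909487743060 < 7450580596923828125? NO
The largest n with C(n, 8) < 7450580596923828125 is n = 863 (where E[X] = 7386423071602617757/7450580596923828125 ≈ 0.9913889). Hence R_5(8) > 863, i.e. R_5(8) ≥ 864.

Largest n = 863; hence R_5(8) > 863.


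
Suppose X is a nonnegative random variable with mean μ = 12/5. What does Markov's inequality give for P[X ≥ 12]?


μ = E[X] = 12/5, a = 12.
Markov: P[X ≥ 12] ≤ μ/a = (12/5)/12 = 1/5.
Numerically: ≈ 0.20000.
(Since a = 12 > μ = 2.40000, the bound 1/5 is < 1 and informative.)

P[X ≥ 12] ≤ 1/5 ≈ 0.20000.


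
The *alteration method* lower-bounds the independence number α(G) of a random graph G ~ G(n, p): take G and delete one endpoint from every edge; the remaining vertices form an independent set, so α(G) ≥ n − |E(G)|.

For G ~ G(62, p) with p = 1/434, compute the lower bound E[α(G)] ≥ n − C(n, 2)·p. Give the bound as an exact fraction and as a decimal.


E[|E(G)|] = C(62, 2)·p = 1891 · (1/434) = 61/14.
E[α(G)] ≥ n − E[|E(G)|] = 62 − 61/14 = 807/14.
Numerically: ≈ 57.642857.
(This is only a lower bound; the true E[α(G)] may be larger.)

E[α(G)] ≥ 807/14 ≈ 57.642857.


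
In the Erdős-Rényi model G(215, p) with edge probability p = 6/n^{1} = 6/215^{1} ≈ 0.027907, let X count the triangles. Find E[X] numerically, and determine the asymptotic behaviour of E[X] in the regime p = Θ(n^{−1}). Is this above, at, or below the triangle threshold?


Number of potential triangles: C(215, 3) = 1633355.
Each occurs with probability p³ ≈ (0.027907)³ ≈ 2.17339354e-05.
By linearity: E[X] = C(215, 3)·p³ ≈ 1633355 · 2.17339354e-05 ≈ 35.499232.
Here α = 1, so p = 6/n is exactly at the triangle threshold p ~ 1/n. Asymptotically E[X] → c³/6 = 6³/6 = 36 ≈ 36.000000, a bounded constant. In this regime the triangle count is asymptotically Poisson(c³/6).

E[X] ≈ 35.499232; in regime p = Θ(1/n^{1}) E[X] stays bounded (at the triangle threshold p ~ 1/n).


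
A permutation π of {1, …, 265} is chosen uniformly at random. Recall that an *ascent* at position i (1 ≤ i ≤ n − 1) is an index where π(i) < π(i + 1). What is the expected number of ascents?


Write X = Σ X_I over i = 1, …, 264, with X_I the indicator of one ascent.
There are 264 indicators.
For each fixed i, the pair (π(i), π(i+1)) is a uniformly random ordered pair of distinct values from {1, …, 265}; by symmetry P[π(i) < π(i+1)] = 1/2.
By linearity: E[X] = 264 · (1/2) = (265 − 1) · (1/2) = 132 ≈ 132.00000.

E[X] = 132 = 132.00000.


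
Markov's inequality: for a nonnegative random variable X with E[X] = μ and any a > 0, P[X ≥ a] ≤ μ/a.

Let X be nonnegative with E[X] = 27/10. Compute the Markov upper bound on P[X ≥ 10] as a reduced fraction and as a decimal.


μ = E[X] = 27/10, a = 10.
Markov: P[X ≥ 10] ≤ μ/a = (27/10)/10 = 27/100.
Numerically: ≈ 0.27000.
(Since a = 10 > μ = 2.70000, the bound 27/100 is < 1 and informative.)

P[X ≥ 10] ≤ 27/100 ≈ 0.27000.


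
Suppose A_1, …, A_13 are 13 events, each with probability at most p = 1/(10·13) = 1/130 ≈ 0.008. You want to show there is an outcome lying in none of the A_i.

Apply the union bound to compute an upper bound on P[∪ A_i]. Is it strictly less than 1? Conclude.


Union bound: P[∪_{i=1}^{13} A_i] ≤ Σ_i P[A_i] ≤ 13·p = 13·(1/130) = 1/10.
Numerically: 1/10 ≈ 0.100.
Is 1/10 < 1? YES.
Since P[∪ A_i] ≤ 1/10 < 1, the complement has P[∩ A_i^c] ≥ 1 − 1/10 = 9/10 > 0, so some outcome avoids every A_i.

13·p = 1/10 ≈ 0.100; existence CERTIFIED by the union bound.


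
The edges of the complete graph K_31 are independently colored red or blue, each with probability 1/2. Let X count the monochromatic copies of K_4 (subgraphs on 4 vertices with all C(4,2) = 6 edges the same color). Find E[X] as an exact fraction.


Let X = Σ_S X_S over the C(31, 4) = 31465 subsets S of size 4, where X_S = 1 if the K_4 on S is monochromatic.
For a fixed S, the K_4 on S has C(4, 2) = 6 edges. P[all 6 edges red] = (1/2)^6, and likewise for blue, so P[monochromatic] = 2·(1/2)^6 = 2^{1 − 6} = 1/32.
By linearity of expectation: E[X] = C(31, 4) · 2^{1 − 6} = 31465 · 1/32 = 31465/32.
Numerically: E[X] ≈ 983.2812.

E[X] = C(31,4)·2^(1−C(4,2)) = 31465/32 ≈ 983.2812.


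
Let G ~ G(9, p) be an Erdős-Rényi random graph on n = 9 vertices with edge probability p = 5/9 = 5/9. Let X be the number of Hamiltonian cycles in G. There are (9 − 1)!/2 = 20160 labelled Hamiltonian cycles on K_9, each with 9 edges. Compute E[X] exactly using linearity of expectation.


K_9 has (9 − 1)!/2 = 20160 labelled Hamiltonian cycles.
For each such Hamiltonian cycle H, let X_H = 1 if all 9 edges of H are present in G. Then P[X_H = 1] = p^{9} = (5/9)^{9} = 1953125/387420489.
By linearity: E[X] = Σ_H E[X_H] = 20160 · p^{9} = 20160 · 1953125/387420489 = 4375000000/43046721.
Numerically: E[X] ≈ 101.634.

E[X] = 20160 · (5/9)^{9} = 4375000000/43046721 ≈ 101.634.
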